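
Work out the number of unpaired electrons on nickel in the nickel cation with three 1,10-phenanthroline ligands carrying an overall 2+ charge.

2 unpaired electrons

1,10-phenanthroline is neutral; balancing the +2 overall charge requires Ni(II).
Ni sits in group 10, so the d-electron count is 10 − 2 = 8.
Counting donor atoms: 3×1,10-phenanthroline (bidentate) → 6 donors. Coordination number = 6.
In an octahedral field the d⁸ configuration is t₂g⁶e_g² (only one arrangement possible), giving 2 unpaired electrons.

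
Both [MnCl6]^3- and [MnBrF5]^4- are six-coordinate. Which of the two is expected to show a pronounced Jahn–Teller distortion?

[MnCl6]^3-: Summing ligand charges against the −3 overall charge gives an oxidation state of +3 for manganese. Manganese is a group-7 element; Mn(III) is therefore d⁴. Chloride is a weak-field ligand for a first-row metal, so the complex is high-spin. The t₂g³e_g¹ (high-spin) configuration has an unevenly filled e_g set; the Jahn–Teller theorem predicts a tetragonal distortion (typically axial elongation) to lift the degeneracy.
[MnBrF5]^4-: Summing ligand charges against the −4 overall charge gives an oxidation state of +2 for manganese. Mn sits in group 7, so the d-electron count is 7 − 2 = 5. Bromide and fluoride are weak-field ligands for a first-row metal, so the complex is high-spin. The d⁵ configuration leaves the e_g set evenly filled (or empty) — no strong Jahn–Teller driving force.

[MnCl6]^3-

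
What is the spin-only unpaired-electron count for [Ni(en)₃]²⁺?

2

Summing ligand charges against the +2 overall charge gives an oxidation state of +2 for nickel.
Ni sits in group 10, so the d-electron count is 10 − 2 = 8.
Counting donor atoms: 3×ethylenediamine (bidentate) → 6 donors. Coordination number = 6.
In an octahedral field the d⁸ configuration is t₂g⁶e_g² (only one arrangement possible), giving 2 unpaired electrons.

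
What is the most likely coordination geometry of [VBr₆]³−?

octahedral

Each bromide is −1; balancing the −3 overall charge requires V(III).
V sits in group 5, so the d-electron count is 5 − 3 = 2.
Coordination number: 6.
Six donors around a single metal centre give an octahedral coordination sphere.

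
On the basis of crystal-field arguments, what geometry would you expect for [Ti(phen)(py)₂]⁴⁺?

Ligand charges: 1,10-phenanthroline is neutral; pyridine is neutral. With an overall charge of +4 the titanium centre must be in the +4 oxidation state.
Ti sits in group 4, so the d-electron count is 4 − 4 = 0.
Counting donor atoms: 1×1,10-phenanthroline (bidentate) → 2 donors; 2×pyridine (monodentate) → 2 donors. Coordination number = 4.
A d⁰ ion has no crystal-field stabilisation preference between square planar and tetrahedral, so four ligands adopt the sterically favoured tetrahedral geometry.

tetrahedral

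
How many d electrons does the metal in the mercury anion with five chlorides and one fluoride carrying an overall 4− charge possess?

d¹⁰

Summing ligand charges against the −4 overall charge gives an oxidation state of +2 for mercury.
Mercury is a group-12 element; Hg(II) is therefore d¹⁰.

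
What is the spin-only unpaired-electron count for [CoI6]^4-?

3 unpaired electrons

Each iodide is −1; balancing the −4 overall charge requires Co(II).
Group 9 minus oxidation state 2 gives a d⁷ configuration.
The spin state decides the count: Iodide is a weak-field ligand for a first-row metal, so the complex is high-spin.
An octahedral high-spin d⁷ ion is t₂g⁵e_g², giving 3 unpaired electrons.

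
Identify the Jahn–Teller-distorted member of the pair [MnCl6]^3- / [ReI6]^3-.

[MnCl6]^3-

[MnCl6]^3-: Each chloride is −1; balancing the −3 overall charge requires Mn(III). Mn sits in group 7, so the d-electron count is 7 − 3 = 4. Chloride is a weak-field ligand for a first-row metal, so the complex is high-spin. The t₂g³e_g¹ (high-spin) configuration has an unevenly filled e_g set; the Jahn–Teller theorem predicts a tetragonal distortion (typically axial elongation) to lift the degeneracy.
[ReI6]^3-: Each iodide is −1; balancing the −3 overall charge requires Re(III). Rhenium is a group-7 element; Re(III) is therefore d⁴. A 5d ion has a large Δₒ and is invariably low-spin. The d⁴ configuration leaves the e_g set evenly filled (or empty) — no strong Jahn–Teller driving force.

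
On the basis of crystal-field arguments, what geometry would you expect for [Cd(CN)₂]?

linear

Summing ligand charges against the 0 overall charge gives an oxidation state of +2 for cadmium.
Cd sits in group 12, so the d-electron count is 12 − 2 = 10.
With 2 monodentate ligands the coordination number is 2.
A d¹⁰ ion with only two ligands adopts a linear arrangement (sp hybridisation; no CFSE preference).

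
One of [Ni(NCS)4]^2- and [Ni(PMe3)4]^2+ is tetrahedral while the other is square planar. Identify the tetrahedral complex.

For [Ni(NCS)4]^2-: Each isothiocyanate is −1; balancing the −2 overall charge requires Ni(II). Group 10 minus oxidation state 2 gives a d⁸ configuration. Isothiocyanate is a weak-field ligand. With weak-field ligands the CFSE gain from square planar is small, so a 3d d⁸ ion takes the sterically preferred tetrahedral geometry. → tetrahedral.
For [Ni(PMe3)4]^2+: Trimethylphosphine is neutral; balancing the +2 overall charge requires Ni(II). Nickel is a group-10 element; Ni(II) is therefore d⁸. Trimethylphosphine is a strong-field ligand (high in the spectrochemical series). A 3d d⁸ ion with strong-field ligands gains enough CFSE to favour square planar over tetrahedral. → square planar.

[Ni(NCS)4]^2-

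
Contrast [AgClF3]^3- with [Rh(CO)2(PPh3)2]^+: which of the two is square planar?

[Rh(CO)2(PPh3)2]^+

For [AgClF3]^3-: Summing ligand charges against the −3 overall charge gives an oxidation state of +1 for silver. Group 11 minus oxidation state 1 gives a d¹⁰ configuration. A d¹⁰ ion has no crystal-field stabilisation preference between square planar and tetrahedral, so four ligands adopt the sterically favoured tetrahedral geometry. → tetrahedral.
For [Rh(CO)2(PPh3)2]^+: Carbonyl is neutral; triphenylphosphine is neutral; balancing the +1 overall charge requires Rh(I). Group 9 minus oxidation state 1 gives a d⁸ configuration. A 4d d⁸ ion has a large crystal-field splitting; square planar leaves the high-energy d_{x²−y²} orbital empty and maximises CFSE. → square planar.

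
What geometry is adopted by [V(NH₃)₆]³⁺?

octahedral

Ligand charges: ammonia is neutral. With an overall charge of +3 the vanadium centre must be in the +3 oxidation state.
Group 5 minus oxidation state 3 gives a d² configuration.
With 6 monodentate ligands the coordination number is 6.
Six donors around a single metal centre give an octahedral coordination sphere.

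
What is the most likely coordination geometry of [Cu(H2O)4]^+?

tetrahedral

Water is neutral; balancing the +1 overall charge requires Cu(I).
Copper is a group-11 element; Cu(I) is therefore d¹⁰.
Coordination number: 4.
A d¹⁰ ion has no crystal-field stabilisation preference between square planar and tetrahedral, so four ligands adopt the sterically favoured tetrahedral geometry.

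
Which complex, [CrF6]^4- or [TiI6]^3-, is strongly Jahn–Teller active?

[CrF6]^4-: Summing ligand charges against the −4 overall charge gives an oxidation state of +2 for chromium. Group 6 minus oxidation state 2 gives a d⁴ configuration. Fluoride is a weak-field ligand for a first-row metal, so the complex is high-spin. The t₂g³e_g¹ (high-spin) configuration has an unevenly filled e_g set; the Jahn–Teller theorem predicts a tetragonal distortion (typically axial elongation) to lift the degeneracy.
[TiI6]^3-: Each iodide is −1; balancing the −3 overall charge requires Ti(III). Group 4 minus oxidation state 3 gives a d¹ configuration. The d¹ configuration leaves the e_g set evenly filled (or empty) — no strong Jahn–Teller driving force.

[CrF6]^4-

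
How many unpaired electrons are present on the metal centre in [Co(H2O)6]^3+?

0

Summing ligand charges against the +3 overall charge gives an oxidation state of +3 for cobalt.
Cobalt is a group-9 element; Co(III) is therefore d⁶.
The spin state decides the count: Co(III) has an exceptionally large octahedral splitting and is low-spin with essentially every ligand except fluoride.
An octahedral low-spin d⁶ ion is t₂g⁶e_g⁰, giving 0 unpaired electrons.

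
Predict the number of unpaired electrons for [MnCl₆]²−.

3

Each chloride is −1; balancing the −2 overall charge requires Mn(IV).
Group 7 minus oxidation state 4 gives a d³ configuration.
In an octahedral field the d³ configuration is t₂g³e_g⁰ (only one arrangement possible), giving 3 unpaired electrons.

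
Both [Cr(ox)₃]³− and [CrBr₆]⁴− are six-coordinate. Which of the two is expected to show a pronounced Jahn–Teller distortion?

[Cr(ox)₃]³−: Summing ligand charges against the −3 overall charge gives an oxidation state of +3 for chromium. Chromium is a group-6 element; Cr(III) is therefore d³. The d³ configuration leaves the e_g set evenly filled (or empty) — no strong Jahn–Teller driving force.
[CrBr₆]⁴−: Each bromide is −1; balancing the −4 overall charge requires Cr(II). Group 6 minus oxidation state 2 gives a d⁴ configuration. Bromide is a weak-field ligand for a first-row metal, so the complex is high-spin. The t₂g³e_g¹ (high-spin) configuration has an unevenly filled e_g set; the Jahn–Teller theorem predicts a tetragonal distortion (typically axial elongation) to lift the degeneracy.

[CrBr₆]⁴−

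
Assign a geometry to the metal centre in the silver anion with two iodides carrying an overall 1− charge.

linear

Each iodide is −1; balancing the −1 overall charge requires Ag(I).
Silver is a group-11 element; Ag(I) is therefore d¹⁰.
Coordination number: 2.
A d¹⁰ ion with only two ligands adopts a linear arrangement (sp hybridisation; no CFSE preference).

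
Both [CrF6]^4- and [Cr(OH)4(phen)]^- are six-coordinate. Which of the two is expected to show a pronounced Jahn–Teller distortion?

[CrF6]^4-: Each fluoride is −1; balancing the −4 overall charge requires Cr(II). Cr sits in group 6, so the d-electron count is 6 − 2 = 4. Fluoride is a weak-field ligand for a first-row metal, so the complex is high-spin. The t₂g³e_g¹ (high-spin) configuration has an unevenly filled e_g set; the Jahn–Teller theorem predicts a tetragonal distortion (typically axial elongation) to lift the degeneracy.
[Cr(OH)4(phen)]^-: Each hydroxide is −1; 1,10-phenanthroline is neutral; balancing the −1 overall charge requires Cr(III). Cr sits in group 6, so the d-electron count is 6 − 3 = 3. The d³ configuration leaves the e_g set evenly filled (or empty) — no strong Jahn–Teller driving force.

[CrF6]^4-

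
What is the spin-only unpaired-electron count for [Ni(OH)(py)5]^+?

2 unpaired electrons

Ligand charges: each hydroxide is −1; pyridine is neutral. With an overall charge of +1 the nickel centre must be in the +2 oxidation state.
Ni sits in group 10, so the d-electron count is 10 − 2 = 8.
In an octahedral field the d⁸ configuration is t₂g⁶e_g² (only one arrangement possible), giving 2 unpaired electrons.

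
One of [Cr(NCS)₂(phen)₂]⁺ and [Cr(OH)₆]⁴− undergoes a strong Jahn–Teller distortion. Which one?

[Cr(OH)₆]⁴−

[Cr(NCS)₂(phen)₂]⁺: Summing ligand charges against the +1 overall charge gives an oxidation state of +3 for chromium. Group 6 minus oxidation state 3 gives a d³ configuration. The d³ configuration leaves the e_g set evenly filled (or empty) — no strong Jahn–Teller driving force.
[Cr(OH)₆]⁴−: Each hydroxide is −1; balancing the −4 overall charge requires Cr(II). Chromium is a group-6 element; Cr(II) is therefore d⁴. Hydroxide is a weak-field ligand for a first-row metal, so the complex is high-spin. The t₂g³e_g¹ (high-spin) configuration has an unevenly filled e_g set; the Jahn–Teller theorem predicts a tetragonal distortion (typically axial elongation) to lift the degeneracy.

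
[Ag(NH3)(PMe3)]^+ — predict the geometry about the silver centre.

linear

Ligand charges: ammonia is neutral; trimethylphosphine is neutral. With an overall charge of +1 the silver centre must be in the +1 oxidation state.
Silver is a group-11 element; Ag(I) is therefore d¹⁰.
With 2 monodentate ligands the coordination number is 2.
A d¹⁰ ion with only two ligands adopts a linear arrangement (sp hybridisation; no CFSE preference).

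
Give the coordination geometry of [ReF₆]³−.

octahedral

Summing ligand charges against the −3 overall charge gives an oxidation state of +3 for rhenium.
Re sits in group 7, so the d-electron count is 7 − 3 = 4.
Coordination number: 6.
Six donors around a single metal centre give an octahedral coordination sphere.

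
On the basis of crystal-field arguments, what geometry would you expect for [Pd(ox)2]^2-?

square planar

Summing ligand charges against the −2 overall charge gives an oxidation state of +2 for palladium.
Group 10 minus oxidation state 2 gives a d⁸ configuration.
Counting donor atoms: 2×oxalate (bidentate) → 4 donors. Coordination number = 4.
A 4d d⁸ ion has a large crystal-field splitting; square planar leaves the high-energy d_{x²−y²} orbital empty and maximises CFSE.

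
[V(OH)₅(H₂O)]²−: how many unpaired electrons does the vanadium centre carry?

Each hydroxide is −1; water is neutral; balancing the −2 overall charge requires V(III).
Group 5 minus oxidation state 3 gives a d² configuration.
In an octahedral field the d² configuration is t₂g²e_g⁰ (only one arrangement possible), giving 2 unpaired electrons.

2 unpaired electrons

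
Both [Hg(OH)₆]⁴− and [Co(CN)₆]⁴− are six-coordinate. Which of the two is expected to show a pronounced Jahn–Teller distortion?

[Hg(OH)₆]⁴−: Ligand charges: each hydroxide is −1. With an overall charge of −4 the mercury centre must be in the +2 oxidation state. Hg sits in group 12, so the d-electron count is 12 − 2 = 10. The d¹⁰ configuration leaves the e_g set evenly filled (or empty) — no strong Jahn–Teller driving force.
[Co(CN)₆]⁴−: Each cyanide is −1; balancing the −4 overall charge requires Co(II). Group 9 minus oxidation state 2 gives a d⁷ configuration. Cyanide is a strong-field ligand (high in the spectrochemical series) for a first-row metal, so the complex is low-spin. The t₂g⁶e_g¹ (low-spin) configuration has an unevenly filled e_g set; the Jahn–Teller theorem predicts a tetragonal distortion (typically axial elongation) to lift the degeneracy.

[Co(CN)₆]⁴−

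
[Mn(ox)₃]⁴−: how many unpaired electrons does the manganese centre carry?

Each oxalate is −2; balancing the −4 overall charge requires Mn(II).
Group 7 minus oxidation state 2 gives a d⁵ configuration.
Counting donor atoms: 3×oxalate (bidentate) → 6 donors. Coordination number = 6.
The spin state decides the count: Oxalate is a weak-field ligand for a first-row metal, so the complex is high-spin.
An octahedral high-spin d⁵ ion is t₂g³e_g², giving 5 unpaired electrons.

5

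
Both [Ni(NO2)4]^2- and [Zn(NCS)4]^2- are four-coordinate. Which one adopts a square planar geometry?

[Ni(NO2)4]^2-

For [Ni(NO2)4]^2-: Each nitro (N-bound nitrite) is −1; balancing the −2 overall charge requires Ni(II). Ni sits in group 10, so the d-electron count is 10 − 2 = 8. Nitro (N-bound nitrite) is a strong-field ligand (high in the spectrochemical series). A 3d d⁸ ion with strong-field ligands gains enough CFSE to favour square planar over tetrahedral. → square planar.
For [Zn(NCS)4]^2-: Summing ligand charges against the −2 overall charge gives an oxidation state of +2 for zinc. Zinc is a group-12 element; Zn(II) is therefore d¹⁰. A d¹⁰ ion has no crystal-field stabilisation preference between square planar and tetrahedral, so four ligands adopt the sterically favoured tetrahedral geometry. → tetrahedral.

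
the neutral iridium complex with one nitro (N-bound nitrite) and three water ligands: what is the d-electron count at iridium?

Each nitro (N-bound nitrite) is −1; water is neutral; balancing the 0 overall charge requires Ir(I).
Ir sits in group 9, so the d-electron count is 9 − 1 = 8.

d⁸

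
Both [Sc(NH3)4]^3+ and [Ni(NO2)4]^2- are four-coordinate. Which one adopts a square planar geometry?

[Ni(NO2)4]^2-

For [Sc(NH3)4]^3+: Summing ligand charges against the +3 overall charge gives an oxidation state of +3 for scandium. Group 3 minus oxidation state 3 gives a d⁰ configuration. A d⁰ ion has no crystal-field stabilisation preference between square planar and tetrahedral, so four ligands adopt the sterically favoured tetrahedral geometry. → tetrahedral.
For [Ni(NO2)4]^2-: Each nitro (N-bound nitrite) is −1; balancing the −2 overall charge requires Ni(II). Nickel is a group-10 element; Ni(II) is therefore d⁸. Nitro (N-bound nitrite) is a strong-field ligand (high in the spectrochemical series). A 3d d⁸ ion with strong-field ligands gains enough CFSE to favour square planar over tetrahedral. → square planar.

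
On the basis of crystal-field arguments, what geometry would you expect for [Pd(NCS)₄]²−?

Summing ligand charges against the −2 overall charge gives an oxidation state of +2 for palladium.
Pd sits in group 10, so the d-electron count is 10 − 2 = 8.
With 4 monodentate ligands the coordination number is 4.
A 4d d⁸ ion has a large crystal-field splitting; square planar leaves the high-energy d_{x²−y²} orbital empty and maximises CFSE.

square planar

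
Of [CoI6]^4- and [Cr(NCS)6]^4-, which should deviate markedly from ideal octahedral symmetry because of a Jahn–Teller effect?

[Cr(NCS)6]^4-

[CoI6]^4-: Ligand charges: each iodide is −1. With an overall charge of −4 the cobalt centre must be in the +2 oxidation state. Cobalt is a group-9 element; Co(II) is therefore d⁷. Iodide is a weak-field ligand for a first-row metal, so the complex is high-spin. The d⁷ configuration leaves the e_g set evenly filled (or empty) — no strong Jahn–Teller driving force.
[Cr(NCS)6]^4-: Summing ligand charges against the −4 overall charge gives an oxidation state of +2 for chromium. Group 6 minus oxidation state 2 gives a d⁴ configuration. Isothiocyanate is a weak-field ligand for a first-row metal, so the complex is high-spin. The t₂g³e_g¹ (high-spin) configuration has an unevenly filled e_g set; the Jahn–Teller theorem predicts a tetragonal distortion (typically axial elongation) to lift the degeneracy.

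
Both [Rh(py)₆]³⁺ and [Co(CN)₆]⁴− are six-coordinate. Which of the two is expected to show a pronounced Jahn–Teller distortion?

[Co(CN)₆]⁴−

[Rh(py)₆]³⁺: Summing ligand charges against the +3 overall charge gives an oxidation state of +3 for rhodium. Rhodium is a group-9 element; Rh(III) is therefore d⁶. A 4d ion has a large Δₒ and is invariably low-spin. The d⁶ configuration leaves the e_g set evenly filled (or empty) — no strong Jahn–Teller driving force.
[Co(CN)₆]⁴−: Each cyanide is −1; balancing the −4 overall charge requires Co(II). Group 9 minus oxidation state 2 gives a d⁷ configuration. Cyanide is a strong-field ligand (high in the spectrochemical series) for a first-row metal, so the complex is low-spin. The t₂g⁶e_g¹ (low-spin) configuration has an unevenly filled e_g set; the Jahn–Teller theorem predicts a tetragonal distortion (typically axial elongation) to lift the degeneracy.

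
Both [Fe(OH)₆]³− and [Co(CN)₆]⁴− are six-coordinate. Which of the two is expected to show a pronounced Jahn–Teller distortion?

[Co(CN)₆]⁴−

[Fe(OH)₆]³−: Each hydroxide is −1; balancing the −3 overall charge requires Fe(III). Group 8 minus oxidation state 3 gives a d⁵ configuration. Hydroxide is a weak-field ligand for a first-row metal, so the complex is high-spin. The d⁵ configuration leaves the e_g set evenly filled (or empty) — no strong Jahn–Teller driving force.
[Co(CN)₆]⁴−: Ligand charges: each cyanide is −1. With an overall charge of −4 the cobalt centre must be in the +2 oxidation state. Co sits in group 9, so the d-electron count is 9 − 2 = 7. Cyanide is a strong-field ligand (high in the spectrochemical series) for a first-row metal, so the complex is low-spin. The t₂g⁶e_g¹ (low-spin) configuration has an unevenly filled e_g set; the Jahn–Teller theorem predicts a tetragonal distortion (typically axial elongation) to lift the degeneracy.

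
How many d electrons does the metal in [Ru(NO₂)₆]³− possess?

d⁵

Each nitro (N-bound nitrite) is −1; balancing the −3 overall charge requires Ru(III).
Ruthenium is a group-8 element; Ru(III) is therefore d⁵.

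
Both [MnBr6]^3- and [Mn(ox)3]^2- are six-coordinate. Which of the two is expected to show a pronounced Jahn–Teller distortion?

[MnBr6]^3-

[MnBr6]^3-: Ligand charges: each bromide is −1. With an overall charge of −3 the manganese centre must be in the +3 oxidation state. Group 7 minus oxidation state 3 gives a d⁴ configuration. Bromide is a weak-field ligand for a first-row metal, so the complex is high-spin. The t₂g³e_g¹ (high-spin) configuration has an unevenly filled e_g set; the Jahn–Teller theorem predicts a tetragonal distortion (typically axial elongation) to lift the degeneracy.
[Mn(ox)3]^2-: Summing ligand charges against the −2 overall charge gives an oxidation state of +4 for manganese. Group 7 minus oxidation state 4 gives a d³ configuration. The d³ configuration leaves the e_g set evenly filled (or empty) — no strong Jahn–Teller driving force.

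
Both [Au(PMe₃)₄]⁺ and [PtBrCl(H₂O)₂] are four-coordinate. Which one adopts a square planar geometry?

For [Au(PMe₃)₄]⁺: Ligand charges: trimethylphosphine is neutral. With an overall charge of +1 the gold centre must be in the +1 oxidation state. Group 11 minus oxidation state 1 gives a d¹⁰ configuration. A d¹⁰ ion has no crystal-field stabilisation preference between square planar and tetrahedral, so four ligands adopt the sterically favoured tetrahedral geometry. → tetrahedral.
For [PtBrCl(H₂O)₂]: Ligand charges: each bromide is −1; each chloride is −1; water is neutral. With an overall charge of 0 the platinum centre must be in the +2 oxidation state. Pt sits in group 10, so the d-electron count is 10 − 2 = 8. A 5d d⁸ ion has a large crystal-field splitting; square planar leaves the high-energy d_{x²−y²} orbital empty and maximises CFSE. → square planar.

[PtBrCl(H₂O)₂]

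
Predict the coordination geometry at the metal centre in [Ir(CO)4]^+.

Carbonyl is neutral; balancing the +1 overall charge requires Ir(I).
Group 9 minus oxidation state 1 gives a d⁸ configuration.
With 4 monodentate ligands the coordination number is 4.
A 5d d⁸ ion has a large crystal-field splitting; square planar leaves the high-energy d_{x²−y²} orbital empty and maximises CFSE.

square planar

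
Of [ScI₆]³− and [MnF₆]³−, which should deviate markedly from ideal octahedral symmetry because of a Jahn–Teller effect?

[MnF₆]³−

[ScI₆]³−: Ligand charges: each iodide is −1. With an overall charge of −3 the scandium centre must be in the +3 oxidation state. Scandium is a group-3 element; Sc(III) is therefore d⁰. The d⁰ configuration leaves the e_g set evenly filled (or empty) — no strong Jahn–Teller driving force.
[MnF₆]³−: Summing ligand charges against the −3 overall charge gives an oxidation state of +3 for manganese. Mn sits in group 7, so the d-electron count is 7 − 3 = 4. Fluoride is a weak-field ligand for a first-row metal, so the complex is high-spin. The t₂g³e_g¹ (high-spin) configuration has an unevenly filled e_g set; the Jahn–Teller theorem predicts a tetragonal distortion (typically axial elongation) to lift the degeneracy.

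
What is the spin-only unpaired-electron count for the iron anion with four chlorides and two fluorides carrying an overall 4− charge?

Summing ligand charges against the −4 overall charge gives an oxidation state of +2 for iron.
Iron is a group-8 element; Fe(II) is therefore d⁶.
The spin state decides the count: Chloride and fluoride are weak-field ligands for a first-row metal, so the complex is high-spin.
An octahedral high-spin d⁶ ion is t₂g⁴e_g², giving 4 unpaired electrons.

4 unpaired electrons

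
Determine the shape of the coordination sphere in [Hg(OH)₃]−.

Each hydroxide is −1; balancing the −1 overall charge requires Hg(II).
Mercury is a group-12 element; Hg(II) is therefore d¹⁰.
With 3 monodentate ligands the coordination number is 3.
Three ligands around a d¹⁰ centre minimise repulsion in a trigonal-planar arrangement.

trigonal planar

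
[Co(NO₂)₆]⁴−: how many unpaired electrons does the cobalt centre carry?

1

Summing ligand charges against the −4 overall charge gives an oxidation state of +2 for cobalt.
Group 9 minus oxidation state 2 gives a d⁷ configuration.
The spin state decides the count: Nitro (N-bound nitrite) is a strong-field ligand (high in the spectrochemical series) for a first-row metal, so the complex is low-spin.
An octahedral low-spin d⁷ ion is t₂g⁶e_g¹, giving 1 unpaired electron.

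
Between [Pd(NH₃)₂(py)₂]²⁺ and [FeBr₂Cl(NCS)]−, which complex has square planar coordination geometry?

[Pd(NH₃)₂(py)₂]²⁺

For [Pd(NH₃)₂(py)₂]²⁺: Ligand charges: ammonia is neutral; pyridine is neutral. With an overall charge of +2 the palladium centre must be in the +2 oxidation state. Palladium is a group-10 element; Pd(II) is therefore d⁸. A 4d d⁸ ion has a large crystal-field splitting; square planar leaves the high-energy d_{x²−y²} orbital empty and maximises CFSE. → square planar.
For [FeBr₂Cl(NCS)]−: Each bromide is −1; each chloride is −1; each isothiocyanate is −1; balancing the −1 overall charge requires Fe(III). Iron is a group-8 element; Fe(III) is therefore d⁵. A high-spin d⁵ ion has zero CFSE in either geometry, so four ligands adopt the sterically favoured tetrahedral geometry. → tetrahedral.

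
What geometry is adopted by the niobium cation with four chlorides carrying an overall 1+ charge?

tetrahedral

Summing ligand charges against the +1 overall charge gives an oxidation state of +5 for niobium.
Group 5 minus oxidation state 5 gives a d⁰ configuration.
With 4 monodentate ligands the coordination number is 4.
A d⁰ ion has no crystal-field stabilisation preference between square planar and tetrahedral, so four ligands adopt the sterically favoured tetrahedral geometry.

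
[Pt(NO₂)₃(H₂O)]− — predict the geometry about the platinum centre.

square planar

Summing ligand charges against the −1 overall charge gives an oxidation state of +2 for platinum.
Pt sits in group 10, so the d-electron count is 10 − 2 = 8.
Coordination number: 4.
A 5d d⁸ ion has a large crystal-field splitting; square planar leaves the high-energy d_{x²−y²} orbital empty and maximises CFSE.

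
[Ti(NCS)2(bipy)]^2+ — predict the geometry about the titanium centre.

tetrahedral

Summing ligand charges against the +2 overall charge gives an oxidation state of +4 for titanium.
Group 4 minus oxidation state 4 gives a d⁰ configuration.
Counting donor atoms: 2×isothiocyanate (monodentate) → 2 donors; 1×2,2′-bipyridine (bidentate) → 2 donors. Coordination number = 4.
A d⁰ ion has no crystal-field stabilisation preference between square planar and tetrahedral, so four ligands adopt the sterically favoured tetrahedral geometry.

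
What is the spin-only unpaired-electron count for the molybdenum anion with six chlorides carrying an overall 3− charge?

3

Ligand charges: each chloride is −1. With an overall charge of −3 the molybdenum centre must be in the +3 oxidation state.
Mo sits in group 6, so the d-electron count is 6 − 3 = 3.
In an octahedral field the d³ configuration is t₂g³e_g⁰ (only one arrangement possible), giving 3 unpaired electrons.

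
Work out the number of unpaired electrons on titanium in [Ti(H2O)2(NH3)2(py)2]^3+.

Ligand charges: water is neutral; ammonia is neutral; pyridine is neutral. With an overall charge of +3 the titanium centre must be in the +3 oxidation state.
Ti sits in group 4, so the d-electron count is 4 − 3 = 1.
In an octahedral field the d¹ configuration is t₂g¹e_g⁰ (only one arrangement possible), giving 1 unpaired electron.

1 unpaired electron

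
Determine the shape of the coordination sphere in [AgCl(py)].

linear

Ligand charges: each chloride is −1; pyridine is neutral. With an overall charge of 0 the silver centre must be in the +1 oxidation state.
Ag sits in group 11, so the d-electron count is 11 − 1 = 10.
Coordination number: 2.
A d¹⁰ ion with only two ligands adopts a linear arrangement (sp hybridisation; no CFSE preference).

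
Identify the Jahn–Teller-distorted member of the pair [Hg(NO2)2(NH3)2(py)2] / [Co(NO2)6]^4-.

[Hg(NO2)2(NH3)2(py)2]: Ligand charges: each nitro (N-bound nitrite) is −1; ammonia is neutral; pyridine is neutral. With an overall charge of 0 the mercury centre must be in the +2 oxidation state. Mercury is a group-12 element; Hg(II) is therefore d¹⁰. The d¹⁰ configuration leaves the e_g set evenly filled (or empty) — no strong Jahn–Teller driving force.
[Co(NO2)6]^4-: Ligand charges: each nitro (N-bound nitrite) is −1. With an overall charge of −4 the cobalt centre must be in the +2 oxidation state. Cobalt is a group-9 element; Co(II) is therefore d⁷. Nitro (N-bound nitrite) is a strong-field ligand (high in the spectrochemical series) for a first-row metal, so the complex is low-spin. The t₂g⁶e_g¹ (low-spin) configuration has an unevenly filled e_g set; the Jahn–Teller theorem predicts a tetragonal distortion (typically axial elongation) to lift the degeneracy.

[Co(NO2)6]^4-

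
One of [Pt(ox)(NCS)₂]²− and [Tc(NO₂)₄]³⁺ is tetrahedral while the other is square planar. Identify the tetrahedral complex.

[Tc(NO₂)₄]³⁺

For [Pt(ox)(NCS)₂]²−: Each oxalate is −2; each isothiocyanate is −1; balancing the −2 overall charge requires Pt(II). Group 10 minus oxidation state 2 gives a d⁸ configuration. A 5d d⁸ ion has a large crystal-field splitting; square planar leaves the high-energy d_{x²−y²} orbital empty and maximises CFSE. → square planar.
For [Tc(NO₂)₄]³⁺: Each nitro (N-bound nitrite) is −1; balancing the +3 overall charge requires Tc(VII). Group 7 minus oxidation state 7 gives a d⁰ configuration. A d⁰ ion has no crystal-field stabilisation preference between square planar and tetrahedral, so four ligands adopt the sterically favoured tetrahedral geometry. → tetrahedral.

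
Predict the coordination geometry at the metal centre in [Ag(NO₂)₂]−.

Each nitro (N-bound nitrite) is −1; balancing the −1 overall charge requires Ag(I).
Ag sits in group 11, so the d-electron count is 11 − 1 = 10.
With 2 monodentate ligands the coordination number is 2.
A d¹⁰ ion with only two ligands adopts a linear arrangement (sp hybridisation; no CFSE preference).

linear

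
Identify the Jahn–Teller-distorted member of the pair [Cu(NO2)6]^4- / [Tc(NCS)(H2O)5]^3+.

[Cu(NO2)6]^4-

[Cu(NO2)6]^4-: Ligand charges: each nitro (N-bound nitrite) is −1. With an overall charge of −4 the copper centre must be in the +2 oxidation state. Copper is a group-11 element; Cu(II) is therefore d⁹. The t₂g⁶e_g³ configuration has an unevenly filled e_g set; the Jahn–Teller theorem predicts a tetragonal distortion (typically axial elongation) to lift the degeneracy.
[Tc(NCS)(H2O)5]^3+: Each isothiocyanate is −1; water is neutral; balancing the +3 overall charge requires Tc(IV). Group 7 minus oxidation state 4 gives a d³ configuration. The d³ configuration leaves the e_g set evenly filled (or empty) — no strong Jahn–Teller driving force.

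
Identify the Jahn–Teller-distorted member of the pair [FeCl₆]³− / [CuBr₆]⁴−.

[CuBr₆]⁴−

[FeCl₆]³−: Ligand charges: each chloride is −1. With an overall charge of −3 the iron centre must be in the +3 oxidation state. Fe sits in group 8, so the d-electron count is 8 − 3 = 5. Chloride is a weak-field ligand for a first-row metal, so the complex is high-spin. The d⁵ configuration leaves the e_g set evenly filled (or empty) — no strong Jahn–Teller driving force.
[CuBr₆]⁴−: Summing ligand charges against the −4 overall charge gives an oxidation state of +2 for copper. Copper is a group-11 element; Cu(II) is therefore d⁹. The t₂g⁶e_g³ configuration has an unevenly filled e_g set; the Jahn–Teller theorem predicts a tetragonal distortion (typically axial elongation) to lift the degeneracy.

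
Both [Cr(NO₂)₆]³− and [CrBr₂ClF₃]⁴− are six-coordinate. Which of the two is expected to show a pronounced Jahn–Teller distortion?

[Cr(NO₂)₆]³−: Summing ligand charges against the −3 overall charge gives an oxidation state of +3 for chromium. Cr sits in group 6, so the d-electron count is 6 − 3 = 3. The d³ configuration leaves the e_g set evenly filled (or empty) — no strong Jahn–Teller driving force.
[CrBr₂ClF₃]⁴−: Ligand charges: each bromide is −1; each chloride is −1; each fluoride is −1. With an overall charge of −4 the chromium centre must be in the +2 oxidation state. Chromium is a group-6 element; Cr(II) is therefore d⁴. Bromide, chloride, and fluoride are weak-field ligands for a first-row metal, so the complex is high-spin. The t₂g³e_g¹ (high-spin) configuration has an unevenly filled e_g set; the Jahn–Teller theorem predicts a tetragonal distortion (typically axial elongation) to lift the degeneracy.

[CrBr₂ClF₃]⁴−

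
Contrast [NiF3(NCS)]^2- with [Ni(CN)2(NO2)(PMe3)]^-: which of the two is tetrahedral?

For [NiF3(NCS)]^2-: Ligand charges: each fluoride is −1; each isothiocyanate is −1. With an overall charge of −2 the nickel centre must be in the +2 oxidation state. Ni sits in group 10, so the d-electron count is 10 − 2 = 8. Fluoride and isothiocyanate are weak-field ligands. With weak-field ligands the CFSE gain from square planar is small, so a 3d d⁸ ion takes the sterically preferred tetrahedral geometry. → tetrahedral.
For [Ni(CN)2(NO2)(PMe3)]^-: Each cyanide is −1; each nitro (N-bound nitrite) is −1; trimethylphosphine is neutral; balancing the −1 overall charge requires Ni(II). Ni sits in group 10, so the d-electron count is 10 − 2 = 8. Cyanide, nitro (N-bound nitrite), and trimethylphosphine are strong-field ligands (high in the spectrochemical series). A 3d d⁸ ion with strong-field ligands gains enough CFSE to favour square planar over tetrahedral. → square planar.

[NiF3(NCS)]^2-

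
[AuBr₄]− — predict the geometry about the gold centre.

square planar

Summing ligand charges against the −1 overall charge gives an oxidation state of +3 for gold.
Au sits in group 11, so the d-electron count is 11 − 3 = 8.
With 4 monodentate ligands the coordination number is 4.
A 5d d⁸ ion has a large crystal-field splitting; square planar leaves the high-energy d_{x²−y²} orbital empty and maximises CFSE.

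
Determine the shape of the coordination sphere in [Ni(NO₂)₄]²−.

square planar

Ligand charges: each nitro (N-bound nitrite) is −1. With an overall charge of −2 the nickel centre must be in the +2 oxidation state.
Group 10 minus oxidation state 2 gives a d⁸ configuration.
Coordination number: 4.
Nitro (N-bound nitrite) is a strong-field ligand (high in the spectrochemical series).
A 3d d⁸ ion with strong-field ligands gains enough CFSE to favour square planar over tetrahedral.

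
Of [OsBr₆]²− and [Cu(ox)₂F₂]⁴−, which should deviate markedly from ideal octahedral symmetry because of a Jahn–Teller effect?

[Cu(ox)₂F₂]⁴−

[OsBr₆]²−: Ligand charges: each bromide is −1. With an overall charge of −2 the osmium centre must be in the +4 oxidation state. Os sits in group 8, so the d-electron count is 8 − 4 = 4. A 5d ion has a large Δₒ and is invariably low-spin. The d⁴ configuration leaves the e_g set evenly filled (or empty) — no strong Jahn–Teller driving force.
[Cu(ox)₂F₂]⁴−: Ligand charges: each oxalate is −2; each fluoride is −1. With an overall charge of −4 the copper centre must be in the +2 oxidation state. Cu sits in group 11, so the d-electron count is 11 − 2 = 9. The t₂g⁶e_g³ configuration has an unevenly filled e_g set; the Jahn–Teller theorem predicts a tetragonal distortion (typically axial elongation) to lift the degeneracy.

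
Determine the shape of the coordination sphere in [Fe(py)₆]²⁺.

Pyridine is neutral; balancing the +2 overall charge requires Fe(II).
Group 8 minus oxidation state 2 gives a d⁶ configuration.
Coordination number: 6.
Six donors around a single metal centre give an octahedral coordination sphere.

octahedral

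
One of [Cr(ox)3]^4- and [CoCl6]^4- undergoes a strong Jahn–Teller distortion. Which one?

[Cr(ox)3]^4-

[Cr(ox)3]^4-: Ligand charges: each oxalate is −2. With an overall charge of −4 the chromium centre must be in the +2 oxidation state. Cr sits in group 6, so the d-electron count is 6 − 2 = 4. Oxalate is a weak-field ligand for a first-row metal, so the complex is high-spin. The t₂g³e_g¹ (high-spin) configuration has an unevenly filled e_g set; the Jahn–Teller theorem predicts a tetragonal distortion (typically axial elongation) to lift the degeneracy.
[CoCl6]^4-: Summing ligand charges against the −4 overall charge gives an oxidation state of +2 for cobalt. Group 9 minus oxidation state 2 gives a d⁷ configuration. Chloride is a weak-field ligand for a first-row metal, so the complex is high-spin. The d⁷ configuration leaves the e_g set evenly filled (or empty) — no strong Jahn–Teller driving force.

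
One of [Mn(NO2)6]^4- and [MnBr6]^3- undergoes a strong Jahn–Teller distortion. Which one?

[MnBr6]^3-

[Mn(NO2)6]^4-: Summing ligand charges against the −4 overall charge gives an oxidation state of +2 for manganese. Manganese is a group-7 element; Mn(II) is therefore d⁵. Nitro (N-bound nitrite) is a strong-field ligand (high in the spectrochemical series) for a first-row metal, so the complex is low-spin. The d⁵ configuration leaves the e_g set evenly filled (or empty) — no strong Jahn–Teller driving force.
[MnBr6]^3-: Ligand charges: each bromide is −1. With an overall charge of −3 the manganese centre must be in the +3 oxidation state. Mn sits in group 7, so the d-electron count is 7 − 3 = 4. Bromide is a weak-field ligand for a first-row metal, so the complex is high-spin. The t₂g³e_g¹ (high-spin) configuration has an unevenly filled e_g set; the Jahn–Teller theorem predicts a tetragonal distortion (typically axial elongation) to lift the degeneracy.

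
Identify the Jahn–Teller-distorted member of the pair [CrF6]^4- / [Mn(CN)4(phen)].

[CrF6]^4-: Each fluoride is −1; balancing the −4 overall charge requires Cr(II). Chromium is a group-6 element; Cr(II) is therefore d⁴. Fluoride is a weak-field ligand for a first-row metal, so the complex is high-spin. The t₂g³e_g¹ (high-spin) configuration has an unevenly filled e_g set; the Jahn–Teller theorem predicts a tetragonal distortion (typically axial elongation) to lift the degeneracy.
[Mn(CN)4(phen)]: Each cyanide is −1; 1,10-phenanthroline is neutral; balancing the 0 overall charge requires Mn(IV). Manganese is a group-7 element; Mn(IV) is therefore d³. The d³ configuration leaves the e_g set evenly filled (or empty) — no strong Jahn–Teller driving force.

[CrF6]^4-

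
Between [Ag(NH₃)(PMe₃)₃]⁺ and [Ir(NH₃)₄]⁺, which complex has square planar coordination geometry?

For [Ag(NH₃)(PMe₃)₃]⁺: Ligand charges: ammonia is neutral; trimethylphosphine is neutral. With an overall charge of +1 the silver centre must be in the +1 oxidation state. Silver is a group-11 element; Ag(I) is therefore d¹⁰. A d¹⁰ ion has no crystal-field stabilisation preference between square planar and tetrahedral, so four ligands adopt the sterically favoured tetrahedral geometry. → tetrahedral.
For [Ir(NH₃)₄]⁺: Summing ligand charges against the +1 overall charge gives an oxidation state of +1 for iridium. Iridium is a group-9 element; Ir(I) is therefore d⁸. A 5d d⁸ ion has a large crystal-field splitting; square planar leaves the high-energy d_{x²−y²} orbital empty and maximises CFSE. → square planar.

[Ir(NH₃)₄]⁺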